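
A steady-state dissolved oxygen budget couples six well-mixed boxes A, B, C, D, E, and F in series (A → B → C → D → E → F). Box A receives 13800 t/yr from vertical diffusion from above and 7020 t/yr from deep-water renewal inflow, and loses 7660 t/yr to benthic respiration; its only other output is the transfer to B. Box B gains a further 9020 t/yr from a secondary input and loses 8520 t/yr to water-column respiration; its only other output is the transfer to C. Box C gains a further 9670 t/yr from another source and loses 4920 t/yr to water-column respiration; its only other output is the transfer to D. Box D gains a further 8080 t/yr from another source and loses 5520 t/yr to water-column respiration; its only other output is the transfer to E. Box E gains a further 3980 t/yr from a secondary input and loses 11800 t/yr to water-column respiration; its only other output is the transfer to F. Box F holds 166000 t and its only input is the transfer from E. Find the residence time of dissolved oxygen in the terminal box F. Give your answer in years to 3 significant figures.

Box A: F(A→B) = (13800 + 7020) − 7660 = 13160 t/yr.
Box B: F(B→C) = (13160 + 9020) − 8520 = 13660 t/yr.
Box C: F(C→D) = (13660 + 9670) − 4920 = 18410 t/yr.
Box D: F(D→E) = (18410 + 8080) − 5520 = 20970 t/yr.
Box E: F(E→F) = (20970 + 3980) − 11800 = 13150 t/yr.
Box F throughput = its input = 13150 t/yr; τ = 166000 / 13150 = 12.62 yr.

12.6 yr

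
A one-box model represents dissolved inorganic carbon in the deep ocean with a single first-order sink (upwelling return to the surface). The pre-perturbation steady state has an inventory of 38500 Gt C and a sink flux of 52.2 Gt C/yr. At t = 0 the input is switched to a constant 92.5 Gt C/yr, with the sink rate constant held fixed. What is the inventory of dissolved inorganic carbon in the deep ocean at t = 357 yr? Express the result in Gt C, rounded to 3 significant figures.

The sink rate constant is k = F₀/M₀ = 52.2/38500 = 0.001356 yr⁻¹.
Solving dM/dt = F₁ − kM with M(0) = M₀ gives M(t) = F₁/k + (M₀ − F₁/k)·e^(−kt).
F₁/k = 92.5/0.001356 = 68223 Gt C; kt = 0.001356 × 357 = 0.4840, e^(−kt) = 0.6163.
M(357) = 68223 + (38500 − 68223) × 0.6163 = 68223 − 18320 = 49905 Gt C.

49900 Gt C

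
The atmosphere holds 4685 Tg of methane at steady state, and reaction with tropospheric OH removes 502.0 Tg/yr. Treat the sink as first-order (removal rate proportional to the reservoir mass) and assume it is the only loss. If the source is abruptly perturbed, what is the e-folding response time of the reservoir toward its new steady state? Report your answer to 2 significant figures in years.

9.3 yr

For a linear reservoir the response time equals the residence time τ = M/F.
τ = 4685 / 502.0 = 9.333 yr.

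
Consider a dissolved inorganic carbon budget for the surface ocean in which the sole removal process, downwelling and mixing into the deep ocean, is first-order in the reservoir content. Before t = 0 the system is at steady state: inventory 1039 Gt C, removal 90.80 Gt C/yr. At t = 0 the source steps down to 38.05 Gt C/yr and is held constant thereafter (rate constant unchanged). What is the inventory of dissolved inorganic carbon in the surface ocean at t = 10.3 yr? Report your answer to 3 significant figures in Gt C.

681 Gt C

τ = M₀/F₀ = 1039/90.80 = 11.44 yr; rate constant k = 1/τ.
New steady state M_∞ = F₁/k = F₁·τ = 38.05 × 11.44 = 435.40 Gt C.
M(t) = M_∞ + (M₀ − M_∞)·e^(−t/τ); t/τ = 10.3/11.44 = 0.9001, so e^(−t/τ) = 0.4065.
M(t) = 435.40 + 603.6 × 0.4065 = 680.77 Gt C.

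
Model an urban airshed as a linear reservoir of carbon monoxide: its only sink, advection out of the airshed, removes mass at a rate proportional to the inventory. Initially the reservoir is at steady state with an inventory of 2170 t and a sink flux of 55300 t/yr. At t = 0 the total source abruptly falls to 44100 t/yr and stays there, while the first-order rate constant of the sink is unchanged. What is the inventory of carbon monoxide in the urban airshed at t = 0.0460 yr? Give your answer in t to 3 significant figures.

1870 t

τ = M₀/F₀ = 2170/55300 = 0.03924 yr; rate constant k = 1/τ.
New steady state M_∞ = F₁/k = F₁·τ = 44100 × 0.03924 = 1730.5 t.
M(t) = M_∞ + (M₀ − M_∞)·e^(−t/τ); t/τ = 0.0460/0.03924 = 1.172, so e^(−t/τ) = 0.3097.
M(t) = 1730.5 + 439.5 × 0.3097 = 1866.6 t.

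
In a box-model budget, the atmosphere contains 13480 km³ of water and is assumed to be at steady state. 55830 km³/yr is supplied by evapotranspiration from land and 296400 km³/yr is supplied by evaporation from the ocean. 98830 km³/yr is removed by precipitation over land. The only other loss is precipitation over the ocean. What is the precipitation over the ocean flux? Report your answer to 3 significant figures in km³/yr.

At steady state ΣF_in = ΣF_out.
ΣF_in = 55830 + 296400 = 352230 km³/yr.
Precipitation over the ocean flux = ΣF_in − (98830) = 352230 − 98830 = 253400 km³/yr.

253000 km³/yr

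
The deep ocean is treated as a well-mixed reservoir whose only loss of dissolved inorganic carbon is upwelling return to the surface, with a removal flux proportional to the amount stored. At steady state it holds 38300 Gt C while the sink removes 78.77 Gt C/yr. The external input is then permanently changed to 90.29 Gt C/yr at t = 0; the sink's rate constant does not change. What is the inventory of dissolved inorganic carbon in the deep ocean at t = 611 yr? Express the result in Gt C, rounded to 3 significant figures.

42300 Gt C

τ = M₀/F₀ = 38300/78.77 = 486.2 yr; rate constant k = 1/τ.
New steady state M_∞ = F₁/k = F₁·τ = 90.29 × 486.2 = 43901 Gt C.
M(t) = M_∞ + (M₀ − M_∞)·e^(−t/τ); t/τ = 611/486.2 = 1.257, so e^(−t/τ) = 0.2846.
M(t) = 43901 − 5601 × 0.2846 = 42307 Gt C.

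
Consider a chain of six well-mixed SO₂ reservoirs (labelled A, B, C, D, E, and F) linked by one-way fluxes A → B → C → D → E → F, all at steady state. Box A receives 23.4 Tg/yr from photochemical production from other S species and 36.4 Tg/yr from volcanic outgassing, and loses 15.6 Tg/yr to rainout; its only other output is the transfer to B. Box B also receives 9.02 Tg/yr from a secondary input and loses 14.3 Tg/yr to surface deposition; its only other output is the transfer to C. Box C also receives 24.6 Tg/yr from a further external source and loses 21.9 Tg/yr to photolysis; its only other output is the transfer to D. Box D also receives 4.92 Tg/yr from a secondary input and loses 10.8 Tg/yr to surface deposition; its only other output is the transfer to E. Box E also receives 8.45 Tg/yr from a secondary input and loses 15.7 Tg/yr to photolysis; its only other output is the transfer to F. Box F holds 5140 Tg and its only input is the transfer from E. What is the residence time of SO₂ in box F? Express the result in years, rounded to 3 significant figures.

180 yr

Box A: F(A→B) = (23.4 + 36.4) − 15.6 = 44.200 Tg/yr.
Box B: F(B→C) = (44.200 + 9.02) − 14.3 = 38.920 Tg/yr.
Box C: F(C→D) = (38.920 + 24.6) − 21.9 = 41.620 Tg/yr.
Box D: F(D→E) = (41.620 + 4.92) − 10.8 = 35.740 Tg/yr.
Box E: F(E→F) = (35.740 + 8.45) − 15.7 = 28.490 Tg/yr.
Box F throughput = its input = 28.490 Tg/yr; τ = 5140 / 28.490 = 180.4 yr.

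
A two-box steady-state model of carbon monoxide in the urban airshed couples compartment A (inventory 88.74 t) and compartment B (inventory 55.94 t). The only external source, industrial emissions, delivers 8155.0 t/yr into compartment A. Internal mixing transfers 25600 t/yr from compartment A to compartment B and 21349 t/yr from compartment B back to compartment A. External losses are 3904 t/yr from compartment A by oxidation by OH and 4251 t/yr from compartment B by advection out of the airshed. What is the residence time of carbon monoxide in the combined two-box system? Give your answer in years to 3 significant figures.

Residence time in the combined system uses the total inventory and the total *external* removal — internal exchanges between the two boxes cancel.
M_total = 88.74 + 55.94 = 144.68 t.
ΣF_external_out = 3904 + 4251 = 8155.0 t/yr.
τ = M_total / ΣF_ext = 144.68 / 8155.0 = 0.01774 yr.

0.0177 yr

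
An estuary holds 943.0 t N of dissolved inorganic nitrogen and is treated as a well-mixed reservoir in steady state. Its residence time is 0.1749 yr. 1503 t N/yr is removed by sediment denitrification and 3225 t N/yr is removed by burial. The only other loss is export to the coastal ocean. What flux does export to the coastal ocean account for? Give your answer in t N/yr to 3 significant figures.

664 t N/yr

Total removal F = M/τ = 943.0 / 0.1749 = 5392 t N/yr.
Export to the coastal ocean = F − (1503 + 3225) = 5392 − 4728 = 663.7 t N/yr.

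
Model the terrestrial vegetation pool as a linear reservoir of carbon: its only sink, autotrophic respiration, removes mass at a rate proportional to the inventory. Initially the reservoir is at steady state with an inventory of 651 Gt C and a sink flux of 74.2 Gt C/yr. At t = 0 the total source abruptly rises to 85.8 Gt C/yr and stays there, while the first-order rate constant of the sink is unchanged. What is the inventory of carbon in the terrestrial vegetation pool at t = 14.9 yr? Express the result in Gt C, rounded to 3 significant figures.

734 Gt C

τ = M₀/F₀ = 651/74.2 = 8.774 yr; rate constant k = 1/τ.
New steady state M_∞ = F₁/k = F₁·τ = 85.8 × 8.774 = 752.77 Gt C.
M(t) = M_∞ + (M₀ − M_∞)·e^(−t/τ); t/τ = 14.9/8.774 = 1.698, so e^(−t/τ) = 0.1830.
M(t) = 752.77 − 101.8 × 0.1830 = 734.15 Gt C.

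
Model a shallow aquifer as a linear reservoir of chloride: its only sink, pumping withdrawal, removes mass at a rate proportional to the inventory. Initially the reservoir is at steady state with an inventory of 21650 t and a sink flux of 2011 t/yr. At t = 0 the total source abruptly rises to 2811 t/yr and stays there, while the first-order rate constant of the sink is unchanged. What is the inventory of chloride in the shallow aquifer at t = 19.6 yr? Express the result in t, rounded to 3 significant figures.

28900 t

τ = M₀/F₀ = 21650/2011 = 10.77 yr; rate constant k = 1/τ.
New steady state M_∞ = F₁/k = F₁·τ = 2811 × 10.77 = 30263 t.
M(t) = M_∞ + (M₀ − M_∞)·e^(−t/τ); t/τ = 19.6/10.77 = 1.821, so e^(−t/τ) = 0.1619.
M(t) = 30263 − 8613 × 0.1619 = 28868 t.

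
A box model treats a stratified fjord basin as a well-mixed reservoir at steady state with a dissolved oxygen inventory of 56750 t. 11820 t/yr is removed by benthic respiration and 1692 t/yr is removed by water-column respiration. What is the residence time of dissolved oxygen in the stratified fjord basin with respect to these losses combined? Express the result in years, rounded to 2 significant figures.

4.2 yr

Total removal = 11820 + 1692 = 13512 t/yr.
τ = M / ΣF_out = 56750 / 13512 = 4.200 yr.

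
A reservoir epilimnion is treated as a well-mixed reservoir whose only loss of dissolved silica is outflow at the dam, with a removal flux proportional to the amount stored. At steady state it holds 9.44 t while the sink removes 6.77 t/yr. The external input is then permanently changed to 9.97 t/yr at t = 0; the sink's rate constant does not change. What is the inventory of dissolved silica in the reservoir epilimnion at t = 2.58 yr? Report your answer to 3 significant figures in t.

13.2 t

τ = M₀/F₀ = 9.44/6.77 = 1.394 yr; rate constant k = 1/τ.
New steady state M_∞ = F₁/k = F₁·τ = 9.97 × 1.394 = 13.902 t.
M(t) = M_∞ + (M₀ − M_∞)·e^(−t/τ); t/τ = 2.58/1.394 = 1.850, so e^(−t/τ) = 0.1572.
M(t) = 13.902 − 4.462 × 0.1572 = 13.201 t.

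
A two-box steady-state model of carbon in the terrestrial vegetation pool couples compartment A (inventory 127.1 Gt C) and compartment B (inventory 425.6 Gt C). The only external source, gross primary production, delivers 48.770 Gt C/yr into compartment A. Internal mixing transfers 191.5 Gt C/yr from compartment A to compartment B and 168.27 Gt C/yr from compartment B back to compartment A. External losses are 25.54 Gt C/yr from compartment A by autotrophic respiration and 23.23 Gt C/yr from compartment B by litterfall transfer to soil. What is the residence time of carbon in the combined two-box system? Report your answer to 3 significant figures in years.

Treat the two boxes together as one reservoir: the mixing fluxes between them are internal recycling, so τ = ΣM / Σ(external losses).
M_total = 127.1 + 425.6 = 552.70 Gt C.
ΣF_external_out = 25.54 + 23.23 = 48.770 Gt C/yr.
τ = M_total / ΣF_ext = 552.70 / 48.770 = 11.33 yr.

11.3 yr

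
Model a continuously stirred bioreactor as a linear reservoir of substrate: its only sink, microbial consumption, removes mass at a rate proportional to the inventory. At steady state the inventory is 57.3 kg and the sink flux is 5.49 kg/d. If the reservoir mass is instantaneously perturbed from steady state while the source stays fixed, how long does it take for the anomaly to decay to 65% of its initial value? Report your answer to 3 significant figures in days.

4.50 d

For a linear reservoir the anomaly decays as exp(−t/τ) with τ = M/F = 57.3/5.49 = 10.44 d.
exp(−t/τ) = 0.65 ⇒ t = −τ ln(0.65) = 10.44 × 0.4308 = 4.496 d.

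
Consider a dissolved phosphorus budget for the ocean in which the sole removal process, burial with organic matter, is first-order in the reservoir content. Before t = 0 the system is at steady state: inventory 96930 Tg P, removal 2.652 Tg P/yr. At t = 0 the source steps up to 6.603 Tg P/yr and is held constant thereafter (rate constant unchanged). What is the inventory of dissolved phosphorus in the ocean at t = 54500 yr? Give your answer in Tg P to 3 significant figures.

τ = M₀/F₀ = 96930/2.652 = 36550 yr; rate constant k = 1/τ.
New steady state M_∞ = F₁/k = F₁·τ = 6.603 × 36550 = 241340 Tg P.
M(t) = M_∞ + (M₀ − M_∞)·e^(−t/τ); t/τ = 54500/36550 = 1.491, so e^(−t/τ) = 0.2251.
M(t) = 241340 − 144400 × 0.2251 = 208830 Tg P.

209000 Tg P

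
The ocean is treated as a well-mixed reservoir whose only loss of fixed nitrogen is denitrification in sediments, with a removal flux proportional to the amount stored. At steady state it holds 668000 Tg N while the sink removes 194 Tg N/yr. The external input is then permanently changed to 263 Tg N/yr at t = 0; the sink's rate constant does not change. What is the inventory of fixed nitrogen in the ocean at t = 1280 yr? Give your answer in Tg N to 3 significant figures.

742000 Tg N

The sink rate constant is k = F₀/M₀ = 194/668000 = 0.0002904 yr⁻¹.
Solving dM/dt = F₁ − kM with M(0) = M₀ gives M(t) = F₁/k + (M₀ − F₁/k)·e^(−kt).
F₁/k = 263/0.0002904 = 905590 Tg N; kt = 0.0002904 × 1280 = 0.3717, e^(−kt) = 0.6895.
M(1280) = 905590 + (668000 − 905590) × 0.6895 = 905590 − 163800 = 741760 Tg N.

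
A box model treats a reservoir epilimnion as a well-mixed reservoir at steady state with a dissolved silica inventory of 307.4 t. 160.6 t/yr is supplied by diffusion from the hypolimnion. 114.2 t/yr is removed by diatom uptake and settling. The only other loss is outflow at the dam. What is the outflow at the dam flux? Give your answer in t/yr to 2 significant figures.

At steady state ΣF_in = ΣF_out.
ΣF_in = 160.60 t/yr.
Outflow at the dam flux = ΣF_in − (114.2) = 160.60 − 114.2 = 46.40 t/yr.

46 t/yr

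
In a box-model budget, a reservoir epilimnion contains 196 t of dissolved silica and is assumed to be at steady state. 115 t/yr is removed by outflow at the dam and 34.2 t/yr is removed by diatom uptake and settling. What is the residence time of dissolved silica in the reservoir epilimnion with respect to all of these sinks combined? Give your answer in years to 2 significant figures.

Total removal flux = 115 + 34.2 = 149.20 t/yr.
τ = M / ΣF_out = 196 / 149.20 = 1.314 yr.

1.3 yr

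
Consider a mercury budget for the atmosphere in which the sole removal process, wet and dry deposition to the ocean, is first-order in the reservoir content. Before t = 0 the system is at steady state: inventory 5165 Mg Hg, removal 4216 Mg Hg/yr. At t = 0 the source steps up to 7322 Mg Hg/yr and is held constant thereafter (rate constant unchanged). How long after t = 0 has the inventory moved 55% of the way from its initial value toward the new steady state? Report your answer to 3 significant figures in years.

τ = M₀/F₀ = 5165/4216 = 1.225 yr.
The remaining gap fraction is e^(−t/τ); 55% covered ⇒ e^(−t/τ) = 0.450.
t = −τ ln(0.450) = 1.225 × 0.7985 = 0.9782 yr.

0.978 yr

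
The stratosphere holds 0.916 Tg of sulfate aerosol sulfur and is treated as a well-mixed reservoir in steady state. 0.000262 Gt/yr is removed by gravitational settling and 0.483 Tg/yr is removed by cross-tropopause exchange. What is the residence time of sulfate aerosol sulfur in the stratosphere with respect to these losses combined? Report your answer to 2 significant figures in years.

1.2 yr

Convert the gravitational settling flux: 0.000262 Gt/yr = 0.2620 Tg/yr.
Total removal = 0.2620 + 0.4830 = 0.74500 Tg/yr.
τ = M / ΣF_out = 0.916 / 0.74500 = 1.230 yr.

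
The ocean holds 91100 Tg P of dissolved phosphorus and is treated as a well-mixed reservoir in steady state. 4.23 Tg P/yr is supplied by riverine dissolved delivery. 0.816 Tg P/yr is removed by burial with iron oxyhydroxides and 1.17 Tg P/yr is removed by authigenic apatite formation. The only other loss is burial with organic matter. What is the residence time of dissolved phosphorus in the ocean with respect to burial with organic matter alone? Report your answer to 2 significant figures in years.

41000 yr

At steady state ΣF_in = ΣF_out.
ΣF_in = 4.2300 Tg P/yr.
Burial with organic matter flux = ΣF_in − (0.816 + 1.17) = 4.2300 − 1.986 = 2.244 Tg P/yr.
τ = M / F = 91100 / 2.244 = 40600 yr.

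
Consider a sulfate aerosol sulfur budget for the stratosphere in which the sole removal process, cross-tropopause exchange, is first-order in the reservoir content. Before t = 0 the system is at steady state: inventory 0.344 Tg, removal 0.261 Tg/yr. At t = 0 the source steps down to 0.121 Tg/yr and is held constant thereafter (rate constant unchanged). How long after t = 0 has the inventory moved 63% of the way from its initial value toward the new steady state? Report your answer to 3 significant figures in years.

1.31 yr

τ = M₀/F₀ = 0.344/0.261 = 1.318 yr.
The remaining gap fraction is e^(−t/τ); 63% covered ⇒ e^(−t/τ) = 0.370.
t = −τ ln(0.370) = 1.318 × 0.9943 = 1.310 yr.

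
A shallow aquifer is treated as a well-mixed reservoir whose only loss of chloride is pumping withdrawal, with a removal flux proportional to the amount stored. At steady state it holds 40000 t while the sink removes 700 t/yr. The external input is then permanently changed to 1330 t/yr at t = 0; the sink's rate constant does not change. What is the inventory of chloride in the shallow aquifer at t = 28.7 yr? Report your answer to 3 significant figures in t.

54200 t

Residence time τ = M₀/F₀ = 57.14 yr. The eventual steady state is M_∞ = M₀·(F₁/F₀) = 40000 × 1330/700 = 76000 t.
The anomaly ΔM(t) = M(t) − M_∞ decays as ΔM₀·e^(−t/τ) with ΔM₀ = 40000 − 76000 = −36000 t.
At t = 28.7 yr, e^(−t/τ) = e^(−0.5022) = 0.6052, so ΔM = −21790 t and M = 76000 − 21790 = 54214 t.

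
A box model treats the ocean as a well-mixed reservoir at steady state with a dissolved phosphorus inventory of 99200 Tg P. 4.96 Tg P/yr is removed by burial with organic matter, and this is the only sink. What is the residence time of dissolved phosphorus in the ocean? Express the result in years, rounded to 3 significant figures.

20000 yr

τ = M / F = 99200 / 4.96 = 20000 yr.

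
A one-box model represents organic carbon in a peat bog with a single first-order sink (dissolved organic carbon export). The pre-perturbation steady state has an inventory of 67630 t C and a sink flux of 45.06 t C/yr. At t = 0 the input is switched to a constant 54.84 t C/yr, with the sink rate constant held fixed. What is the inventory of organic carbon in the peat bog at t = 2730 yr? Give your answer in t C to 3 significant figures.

79900 t C

The sink rate constant is k = F₀/M₀ = 45.06/67630 = 0.0006663 yr⁻¹.
Solving dM/dt = F₁ − kM with M(0) = M₀ gives M(t) = F₁/k + (M₀ − F₁/k)·e^(−kt).
F₁/k = 54.84/0.0006663 = 82309 t C; kt = 0.0006663 × 2730 = 1.819, e^(−kt) = 0.1622.
M(2730) = 82309 + (67630 − 82309) × 0.1622 = 82309 − 2381 = 79928 t C.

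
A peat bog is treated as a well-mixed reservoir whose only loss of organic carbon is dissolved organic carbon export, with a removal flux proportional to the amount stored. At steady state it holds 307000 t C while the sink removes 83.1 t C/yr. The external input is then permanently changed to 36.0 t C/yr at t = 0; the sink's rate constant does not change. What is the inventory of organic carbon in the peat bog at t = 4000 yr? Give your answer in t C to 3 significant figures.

192000 t C

The sink rate constant is k = F₀/M₀ = 83.1/307000 = 0.0002707 yr⁻¹.
Solving dM/dt = F₁ − kM with M(0) = M₀ gives M(t) = F₁/k + (M₀ − F₁/k)·e^(−kt).
F₁/k = 36.0/0.0002707 = 133000 t C; kt = 0.0002707 × 4000 = 1.083, e^(−kt) = 0.3387.
M(4000) = 133000 + (307000 − 133000) × 0.3387 = 133000 + 58930 = 191930 t C.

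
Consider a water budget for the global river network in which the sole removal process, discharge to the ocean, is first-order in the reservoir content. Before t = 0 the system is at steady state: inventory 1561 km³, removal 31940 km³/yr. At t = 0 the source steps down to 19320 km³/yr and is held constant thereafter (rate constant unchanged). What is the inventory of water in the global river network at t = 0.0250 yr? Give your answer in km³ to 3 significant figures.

The sink rate constant is k = F₀/M₀ = 31940/1561 = 20.46 yr⁻¹.
Solving dM/dt = F₁ − kM with M(0) = M₀ gives M(t) = F₁/k + (M₀ − F₁/k)·e^(−kt).
F₁/k = 19320/20.46 = 944.22 km³; kt = 20.46 × 0.0250 = 0.5115, e^(−kt) = 0.5996.
M(0.0250) = 944.22 + (1561 − 944.22) × 0.5996 = 944.22 + 369.8 = 1314.0 km³.

1310 km³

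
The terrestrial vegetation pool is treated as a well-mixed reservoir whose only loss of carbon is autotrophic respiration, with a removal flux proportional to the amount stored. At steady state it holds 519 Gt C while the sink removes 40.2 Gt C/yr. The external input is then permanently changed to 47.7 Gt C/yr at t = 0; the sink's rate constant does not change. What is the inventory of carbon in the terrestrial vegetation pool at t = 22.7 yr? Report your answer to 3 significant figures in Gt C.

τ = M₀/F₀ = 519/40.2 = 12.91 yr; rate constant k = 1/τ.
New steady state M_∞ = F₁/k = F₁·τ = 47.7 × 12.91 = 615.83 Gt C.
M(t) = M_∞ + (M₀ − M_∞)·e^(−t/τ); t/τ = 22.7/12.91 = 1.758, so e^(−t/τ) = 0.1723.
M(t) = 615.83 − 96.83 × 0.1723 = 599.14 Gt C.

599 Gt C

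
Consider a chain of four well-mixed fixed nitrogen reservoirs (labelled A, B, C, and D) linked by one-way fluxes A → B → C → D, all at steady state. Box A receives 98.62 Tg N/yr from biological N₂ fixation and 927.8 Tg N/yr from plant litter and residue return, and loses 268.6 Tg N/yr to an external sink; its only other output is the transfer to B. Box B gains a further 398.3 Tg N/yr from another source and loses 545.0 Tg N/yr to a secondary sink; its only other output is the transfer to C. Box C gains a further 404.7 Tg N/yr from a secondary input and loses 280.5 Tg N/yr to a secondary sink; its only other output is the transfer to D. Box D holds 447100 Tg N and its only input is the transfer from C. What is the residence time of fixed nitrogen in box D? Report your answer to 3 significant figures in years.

608 yr

Box A: F(A→B) = (98.62 + 927.8) − 268.6 = 757.82 Tg N/yr.
Box B: F(B→C) = (757.82 + 398.3) − 545.0 = 611.12 Tg N/yr.
Box C: F(C→D) = (611.12 + 404.7) − 280.5 = 735.32 Tg N/yr.
Box D throughput = its input = 735.32 Tg N/yr; τ = 447100 / 735.32 = 608.0 yr.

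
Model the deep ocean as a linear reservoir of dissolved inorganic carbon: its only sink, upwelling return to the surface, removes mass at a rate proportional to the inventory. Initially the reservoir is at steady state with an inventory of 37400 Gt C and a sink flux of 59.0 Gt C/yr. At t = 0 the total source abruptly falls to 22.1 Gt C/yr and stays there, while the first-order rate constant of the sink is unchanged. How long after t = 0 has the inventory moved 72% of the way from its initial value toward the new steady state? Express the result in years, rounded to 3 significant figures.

807 yr

τ = M₀/F₀ = 37400/59.0 = 633.9 yr.
The remaining gap fraction is e^(−t/τ); 72% covered ⇒ e^(−t/τ) = 0.280.
t = −τ ln(0.280) = 633.9 × 1.273 = 806.9 yr.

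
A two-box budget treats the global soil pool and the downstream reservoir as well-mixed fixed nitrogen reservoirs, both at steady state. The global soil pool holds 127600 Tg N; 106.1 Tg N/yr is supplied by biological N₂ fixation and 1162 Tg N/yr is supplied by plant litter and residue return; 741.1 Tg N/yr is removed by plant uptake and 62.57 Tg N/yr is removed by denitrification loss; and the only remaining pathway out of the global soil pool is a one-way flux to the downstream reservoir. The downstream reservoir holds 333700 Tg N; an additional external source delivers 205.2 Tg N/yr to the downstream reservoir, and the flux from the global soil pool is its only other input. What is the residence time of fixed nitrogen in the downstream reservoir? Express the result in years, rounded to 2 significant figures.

Balance the global soil pool: ΣF_in = 106.1 + 1162 = 1268.1 Tg N/yr.
Flux to the downstream reservoir = ΣF_in − (741.1 + 62.57) = 464.43 Tg N/yr.
Total input to the downstream reservoir = 464.43 + 205.2 = 669.63 Tg N/yr; at steady state this equals its total output.
τ = M / F = 333700 / 669.63 = 498.3 yr.

500 yr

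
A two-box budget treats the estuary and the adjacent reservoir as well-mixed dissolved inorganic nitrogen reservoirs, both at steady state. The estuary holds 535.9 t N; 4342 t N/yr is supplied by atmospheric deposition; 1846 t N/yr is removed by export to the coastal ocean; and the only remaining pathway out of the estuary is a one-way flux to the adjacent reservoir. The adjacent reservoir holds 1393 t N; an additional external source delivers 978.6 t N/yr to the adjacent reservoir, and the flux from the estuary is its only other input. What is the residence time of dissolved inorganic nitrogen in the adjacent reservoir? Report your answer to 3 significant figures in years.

0.401 yr

Balance the estuary: ΣF_in = 4342.0 t N/yr.
Flux to the adjacent reservoir = ΣF_in − (1846) = 2496.0 t N/yr.
Total input to the adjacent reservoir = 2496.0 + 978.6 = 3474.6 t N/yr; at steady state this equals its total output.
τ = M / F = 1393 / 3474.6 = 0.4009 yr.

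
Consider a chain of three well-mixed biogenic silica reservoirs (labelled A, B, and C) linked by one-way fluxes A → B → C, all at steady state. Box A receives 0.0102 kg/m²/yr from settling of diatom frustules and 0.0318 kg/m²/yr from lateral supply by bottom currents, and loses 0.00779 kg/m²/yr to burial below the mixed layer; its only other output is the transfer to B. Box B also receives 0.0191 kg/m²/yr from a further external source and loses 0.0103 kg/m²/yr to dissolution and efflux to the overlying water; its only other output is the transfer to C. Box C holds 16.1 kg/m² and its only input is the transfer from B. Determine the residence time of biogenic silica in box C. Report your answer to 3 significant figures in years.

Box A: F(A→B) = (0.0102 + 0.0318) − 0.00779 = 0.034210 kg/m²/yr.
Box B: F(B→C) = (0.034210 + 0.0191) − 0.0103 = 0.043010 kg/m²/yr.
Box C throughput = its input = 0.043010 kg/m²/yr; τ = 16.1 / 0.043010 = 374.3 yr.

374 yr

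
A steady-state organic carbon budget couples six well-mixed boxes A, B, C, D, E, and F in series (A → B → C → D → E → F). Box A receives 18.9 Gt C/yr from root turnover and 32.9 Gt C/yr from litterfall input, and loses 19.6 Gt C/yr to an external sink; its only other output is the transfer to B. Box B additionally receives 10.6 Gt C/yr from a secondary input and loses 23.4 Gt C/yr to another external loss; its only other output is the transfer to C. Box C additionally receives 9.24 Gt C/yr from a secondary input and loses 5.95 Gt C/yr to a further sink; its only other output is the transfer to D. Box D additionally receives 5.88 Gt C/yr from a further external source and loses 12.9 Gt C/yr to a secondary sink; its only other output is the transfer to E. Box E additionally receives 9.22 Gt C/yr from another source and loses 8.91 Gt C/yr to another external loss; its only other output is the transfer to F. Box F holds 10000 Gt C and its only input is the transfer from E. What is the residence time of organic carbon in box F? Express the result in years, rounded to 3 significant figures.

626 yr

Box A: F(A→B) = (18.9 + 32.9) − 19.6 = 32.200 Gt C/yr.
Box B: F(B→C) = (32.200 + 10.6) − 23.4 = 19.400 Gt C/yr.
Box C: F(C→D) = (19.400 + 9.24) − 5.95 = 22.690 Gt C/yr.
Box D: F(D→E) = (22.690 + 5.88) − 12.9 = 15.670 Gt C/yr.
Box E: F(E→F) = (15.670 + 9.22) − 8.91 = 15.980 Gt C/yr.
Box F throughput = its input = 15.980 Gt C/yr; τ = 10000 / 15.980 = 625.8 yr.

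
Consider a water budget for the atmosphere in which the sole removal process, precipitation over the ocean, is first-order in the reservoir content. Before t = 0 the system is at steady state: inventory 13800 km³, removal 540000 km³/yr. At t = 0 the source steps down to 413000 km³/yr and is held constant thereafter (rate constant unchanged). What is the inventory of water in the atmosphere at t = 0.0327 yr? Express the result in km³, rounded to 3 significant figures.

11500 km³

Residence time τ = M₀/F₀ = 0.02556 yr. The eventual steady state is M_∞ = M₀·(F₁/F₀) = 13800 × 413000/540000 = 10554 km³.
The anomaly ΔM(t) = M(t) − M_∞ decays as ΔM₀·e^(−t/τ) with ΔM₀ = 13800 − 10554 = 3246 km³.
At t = 0.0327 yr, e^(−t/τ) = e^(−1.280) = 0.2782, so ΔM = 902.8 km³ and M = 10554 + 902.8 = 11457 km³.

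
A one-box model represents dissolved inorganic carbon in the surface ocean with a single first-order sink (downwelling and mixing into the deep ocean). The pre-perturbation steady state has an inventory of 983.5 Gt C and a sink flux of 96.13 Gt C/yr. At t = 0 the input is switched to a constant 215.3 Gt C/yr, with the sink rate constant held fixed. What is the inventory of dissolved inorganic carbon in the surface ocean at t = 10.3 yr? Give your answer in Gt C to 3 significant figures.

The sink rate constant is k = F₀/M₀ = 96.13/983.5 = 0.09774 yr⁻¹.
Solving dM/dt = F₁ − kM with M(0) = M₀ gives M(t) = F₁/k + (M₀ − F₁/k)·e^(−kt).
F₁/k = 215.3/0.09774 = 2202.7 Gt C; kt = 0.09774 × 10.3 = 1.007, e^(−kt) = 0.3654.
M(10.3) = 2202.7 + (983.5 − 2202.7) × 0.3654 = 2202.7 − 445.5 = 1757.2 Gt C.

1760 Gt C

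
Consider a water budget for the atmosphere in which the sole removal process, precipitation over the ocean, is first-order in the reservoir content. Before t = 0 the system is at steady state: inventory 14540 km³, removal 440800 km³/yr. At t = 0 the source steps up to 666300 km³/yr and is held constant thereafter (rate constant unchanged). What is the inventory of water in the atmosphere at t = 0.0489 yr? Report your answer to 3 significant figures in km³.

20300 km³

Residence time τ = M₀/F₀ = 0.03299 yr. The eventual steady state is M_∞ = M₀·(F₁/F₀) = 14540 × 666300/440800 = 21978 km³.
The anomaly ΔM(t) = M(t) − M_∞ decays as ΔM₀·e^(−t/τ) with ΔM₀ = 14540 − 21978 = −7438 km³.
At t = 0.0489 yr, e^(−t/τ) = e^(−1.482) = 0.2271, so ΔM = −1689 km³ and M = 21978 − 1689 = 20289 km³.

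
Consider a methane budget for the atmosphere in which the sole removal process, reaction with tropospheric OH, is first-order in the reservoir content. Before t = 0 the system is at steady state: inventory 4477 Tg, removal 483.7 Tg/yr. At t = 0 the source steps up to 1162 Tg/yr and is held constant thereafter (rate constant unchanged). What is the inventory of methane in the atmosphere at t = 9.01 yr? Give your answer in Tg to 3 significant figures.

8380 Tg

τ = M₀/F₀ = 4477/483.7 = 9.256 yr; rate constant k = 1/τ.
New steady state M_∞ = F₁/k = F₁·τ = 1162 × 9.256 = 10755 Tg.
M(t) = M_∞ + (M₀ − M_∞)·e^(−t/τ); t/τ = 9.01/9.256 = 0.9735, so e^(−t/τ) = 0.3778.
M(t) = 10755 − 6278 × 0.3778 = 8383.4 Tg.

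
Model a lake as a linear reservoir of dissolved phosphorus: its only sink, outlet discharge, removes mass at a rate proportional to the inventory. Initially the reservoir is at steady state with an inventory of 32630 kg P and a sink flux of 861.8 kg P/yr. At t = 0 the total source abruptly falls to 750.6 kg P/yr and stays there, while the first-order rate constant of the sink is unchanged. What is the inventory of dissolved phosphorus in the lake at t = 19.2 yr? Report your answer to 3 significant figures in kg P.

31000 kg P

Residence time τ = M₀/F₀ = 37.86 yr. The eventual steady state is M_∞ = M₀·(F₁/F₀) = 32630 × 750.6/861.8 = 28420 kg P.
The anomaly ΔM(t) = M(t) − M_∞ decays as ΔM₀·e^(−t/τ) with ΔM₀ = 32630 − 28420 = 4210 kg P.
At t = 19.2 yr, e^(−t/τ) = e^(−0.5071) = 0.6022, so ΔM = 2536 kg P and M = 28420 + 2536 = 30955 kg P.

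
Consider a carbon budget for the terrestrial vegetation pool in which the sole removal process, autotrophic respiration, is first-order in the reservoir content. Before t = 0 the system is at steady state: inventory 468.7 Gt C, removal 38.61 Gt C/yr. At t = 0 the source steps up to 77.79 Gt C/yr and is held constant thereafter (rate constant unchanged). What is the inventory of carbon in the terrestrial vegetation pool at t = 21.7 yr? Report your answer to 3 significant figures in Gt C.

Residence time τ = M₀/F₀ = 12.14 yr. The eventual steady state is M_∞ = M₀·(F₁/F₀) = 468.7 × 77.79/38.61 = 944.32 Gt C.
The anomaly ΔM(t) = M(t) − M_∞ decays as ΔM₀·e^(−t/τ) with ΔM₀ = 468.7 − 944.32 = −475.6 Gt C.
At t = 21.7 yr, e^(−t/τ) = e^(−1.788) = 0.1674, so ΔM = −79.60 Gt C and M = 944.32 − 79.60 = 864.72 Gt C.

865 Gt C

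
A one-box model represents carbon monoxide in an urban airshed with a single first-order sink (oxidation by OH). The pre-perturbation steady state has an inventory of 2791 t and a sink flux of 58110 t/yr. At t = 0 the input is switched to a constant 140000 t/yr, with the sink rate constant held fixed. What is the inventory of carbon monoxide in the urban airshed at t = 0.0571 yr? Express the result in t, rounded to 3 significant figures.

5530 t

The sink rate constant is k = F₀/M₀ = 58110/2791 = 20.82 yr⁻¹.
Solving dM/dt = F₁ − kM with M(0) = M₀ gives M(t) = F₁/k + (M₀ − F₁/k)·e^(−kt).
F₁/k = 140000/20.82 = 6724.1 t; kt = 20.82 × 0.0571 = 1.189, e^(−kt) = 0.3046.
M(0.0571) = 6724.1 + (2791 − 6724.1) × 0.3046 = 6724.1 − 1198 = 5526.2 t.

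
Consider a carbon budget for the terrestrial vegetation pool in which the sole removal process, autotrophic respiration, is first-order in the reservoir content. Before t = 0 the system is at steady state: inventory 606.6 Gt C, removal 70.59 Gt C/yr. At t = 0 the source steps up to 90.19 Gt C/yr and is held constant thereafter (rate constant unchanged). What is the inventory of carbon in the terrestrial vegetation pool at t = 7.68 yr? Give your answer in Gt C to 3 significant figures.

Residence time τ = M₀/F₀ = 8.593 yr. The eventual steady state is M_∞ = M₀·(F₁/F₀) = 606.6 × 90.19/70.59 = 775.03 Gt C.
The anomaly ΔM(t) = M(t) − M_∞ decays as ΔM₀·e^(−t/τ) with ΔM₀ = 606.6 − 775.03 = −168.4 Gt C.
At t = 7.68 yr, e^(−t/τ) = e^(−0.8937) = 0.4091, so ΔM = −68.91 Gt C and M = 775.03 − 68.91 = 706.12 Gt C.

706 Gt C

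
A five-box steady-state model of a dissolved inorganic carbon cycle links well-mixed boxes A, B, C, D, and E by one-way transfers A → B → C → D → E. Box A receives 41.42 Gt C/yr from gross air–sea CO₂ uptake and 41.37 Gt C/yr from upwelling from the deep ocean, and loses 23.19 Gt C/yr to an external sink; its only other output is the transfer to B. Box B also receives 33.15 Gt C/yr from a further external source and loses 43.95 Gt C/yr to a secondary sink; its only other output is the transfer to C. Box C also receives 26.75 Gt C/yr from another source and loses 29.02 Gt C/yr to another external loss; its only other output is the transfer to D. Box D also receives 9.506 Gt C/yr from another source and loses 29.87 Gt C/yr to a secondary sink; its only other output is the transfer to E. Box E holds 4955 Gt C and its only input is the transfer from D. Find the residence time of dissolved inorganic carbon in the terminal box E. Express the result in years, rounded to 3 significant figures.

189 yr

Box A: F(A→B) = (41.42 + 41.37) − 23.19 = 59.600 Gt C/yr.
Box B: F(B→C) = (59.600 + 33.15) − 43.95 = 48.800 Gt C/yr.
Box C: F(C→D) = (48.800 + 26.75) − 29.02 = 46.530 Gt C/yr.
Box D: F(D→E) = (46.530 + 9.506) − 29.87 = 26.166 Gt C/yr.
Box E throughput = its input = 26.166 Gt C/yr; τ = 4955 / 26.166 = 189.4 yr.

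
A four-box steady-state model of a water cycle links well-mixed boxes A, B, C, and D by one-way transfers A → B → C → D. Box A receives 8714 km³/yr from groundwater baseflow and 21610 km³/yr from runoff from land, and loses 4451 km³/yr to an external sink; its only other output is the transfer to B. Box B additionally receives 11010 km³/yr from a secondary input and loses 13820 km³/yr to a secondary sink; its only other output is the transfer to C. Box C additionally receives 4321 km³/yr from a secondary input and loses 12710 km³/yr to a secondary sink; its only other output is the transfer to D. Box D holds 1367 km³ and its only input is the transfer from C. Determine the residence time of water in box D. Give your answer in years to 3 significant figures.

Box A: F(A→B) = (8714 + 21610) − 4451 = 25873 km³/yr.
Box B: F(B→C) = (25873 + 11010) − 13820 = 23063 km³/yr.
Box C: F(C→D) = (23063 + 4321) − 12710 = 14674 km³/yr.
Box D throughput = its input = 14674 km³/yr; τ = 1367 / 14674 = 0.09316 yr.

0.0932 yr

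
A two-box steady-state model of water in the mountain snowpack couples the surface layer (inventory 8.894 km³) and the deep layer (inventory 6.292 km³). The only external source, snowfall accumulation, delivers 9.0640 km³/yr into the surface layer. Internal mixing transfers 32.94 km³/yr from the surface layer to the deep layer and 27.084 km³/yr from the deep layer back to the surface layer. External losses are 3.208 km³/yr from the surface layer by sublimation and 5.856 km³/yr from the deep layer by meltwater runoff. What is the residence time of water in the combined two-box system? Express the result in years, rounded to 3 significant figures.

Treat the two boxes together as one reservoir: the mixing fluxes between them are internal recycling, so τ = ΣM / Σ(external losses).
M_total = 8.894 + 6.292 = 15.186 km³.
ΣF_external_out = 3.208 + 5.856 = 9.0640 km³/yr.
τ = M_total / ΣF_ext = 15.186 / 9.0640 = 1.675 yr.

1.68 yr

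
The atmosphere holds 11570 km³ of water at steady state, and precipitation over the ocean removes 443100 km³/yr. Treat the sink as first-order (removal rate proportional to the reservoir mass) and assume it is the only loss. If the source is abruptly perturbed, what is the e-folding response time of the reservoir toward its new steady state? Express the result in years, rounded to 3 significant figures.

0.0261 yr

For a linear reservoir the response time equals the residence time τ = M/F.
τ = 11570 / 443100 = 0.02611 yr.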